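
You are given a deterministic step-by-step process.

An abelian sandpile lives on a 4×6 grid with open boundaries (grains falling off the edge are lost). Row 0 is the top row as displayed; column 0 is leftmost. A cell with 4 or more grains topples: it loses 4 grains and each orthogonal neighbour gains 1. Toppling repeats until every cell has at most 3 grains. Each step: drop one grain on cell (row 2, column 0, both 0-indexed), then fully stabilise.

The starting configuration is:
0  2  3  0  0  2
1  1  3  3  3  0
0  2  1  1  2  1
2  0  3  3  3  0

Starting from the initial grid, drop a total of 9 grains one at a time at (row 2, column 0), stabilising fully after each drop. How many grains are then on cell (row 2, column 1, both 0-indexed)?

k=0  0  2  3  0  0  2
1  1  3  3  3  0
0  2  1  1  2  1
2  0  3  3  3  0
k=1  0  2  3  0  0  2
1  1  3  3  3  0
1  2  1  1  2  1
2  0  3  3  3  0
k=2  0  2  3  0  0  2
1  1  3  3  3  0
2  2  1  1  2  1
2  0  3  3  3  0
k=3  0  2  3  0  0  2
1  1  3  3  3  0
3  2  1  1  2  1
2  0  3  3  3  0
k=4  0  2  3  0  0  2
2  1  3  3  3  0
0  3  1  1  2  1
3  0  3  3  3  0
k=5  0  2  3  0  0  2
2  1  3  3  3  0
1  3  1  1  2  1
3  0  3  3  3  0
k=6  0  2  3  0  0  2
2  1  3  3  3  0
2  3  1  1  2  1
3  0  3  3  3  0
k=7  0  2  3  0  0  2
2  1  3  3  3  0
3  3  1  1  2  1
3  0  3  3  3  0
k=8  0  2  3  0  0  2
3  2  3  3  3  0
2  0  2  1  2  1
0  2  3  3  3  0
k=9  0  2  3  0  0  2
3  2  3  3  3  0
3  0  2  1  2  1
0  2  3  3  3  0

0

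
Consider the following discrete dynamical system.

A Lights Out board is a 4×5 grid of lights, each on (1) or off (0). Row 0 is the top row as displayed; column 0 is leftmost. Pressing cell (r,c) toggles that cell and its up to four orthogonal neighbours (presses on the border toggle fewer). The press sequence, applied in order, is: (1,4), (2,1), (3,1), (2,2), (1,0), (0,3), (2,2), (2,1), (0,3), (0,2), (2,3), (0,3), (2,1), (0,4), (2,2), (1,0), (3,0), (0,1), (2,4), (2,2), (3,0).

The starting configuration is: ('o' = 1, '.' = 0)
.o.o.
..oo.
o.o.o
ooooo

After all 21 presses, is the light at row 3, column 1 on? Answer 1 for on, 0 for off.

0) .o.o.
..oo.
o.o.o
ooooo
1) .o.oo
..o.o
o.o..
ooooo
2) .o.oo
.oo.o
.o...
o.ooo
3) .o.oo
.oo.o
.....
.o.oo
4) .o.oo
.o..o
.ooo.
.oooo
5) oo.oo
o...o
oooo.
.oooo
6) ooo..
o..oo
oooo.
.oooo
7) ooo..
o.ooo
o....
.o.oo
8) ooo..
ooooo
.oo..
...oo
9) oo.oo
ooo.o
.oo..
...oo
10) o.o.o
oo..o
.oo..
...oo
11) o.o.o
oo.oo
.o.oo
....o
12) o..o.
oo..o
.o.oo
....o
13) o..o.
o...o
o.ooo
.o..o
14) o...o
o....
o.ooo
.o..o
15) o...o
o.o..
oo..o
.oo.o
16) ....o
.oo..
.o..o
.oo.o
17) ....o
.oo..
oo..o
o.o.o
18) ooo.o
..o..
oo..o
o.o.o
19) ooo.o
..o.o
oo.o.
o.o..
20) ooo.o
....o
o.o..
o....
21) ooo.o
....o
..o..
.o...

1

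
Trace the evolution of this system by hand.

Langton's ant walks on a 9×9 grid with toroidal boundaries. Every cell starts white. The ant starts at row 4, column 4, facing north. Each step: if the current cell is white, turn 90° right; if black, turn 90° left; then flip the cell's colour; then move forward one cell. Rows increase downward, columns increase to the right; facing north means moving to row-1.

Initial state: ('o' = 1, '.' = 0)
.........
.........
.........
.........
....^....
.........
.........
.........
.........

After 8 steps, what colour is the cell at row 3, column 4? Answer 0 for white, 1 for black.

1

step 0: .........
.........
.........
.........
....^....
.........
.........
.........
.........
step 1: .........
.........
.........
.........
....o>...
.........
.........
.........
.........
step 2: .........
.........
.........
.........
....oo...
.....v...
.........
.........
.........
step 3: .........
.........
.........
.........
....oo...
....<o...
.........
.........
.........
step 4: .........
.........
.........
.........
....^o...
....oo...
.........
.........
.........
step 5: .........
.........
.........
.........
...<.o...
....oo...
.........
.........
.........
step 6: .........
.........
.........
...^.....
...o.o...
....oo...
.........
.........
.........
step 7: .........
.........
.........
...o>....
...o.o...
....oo...
.........
.........
.........
step 8: .........
.........
.........
...oo....
...ovo...
....oo...
.........
.........
.........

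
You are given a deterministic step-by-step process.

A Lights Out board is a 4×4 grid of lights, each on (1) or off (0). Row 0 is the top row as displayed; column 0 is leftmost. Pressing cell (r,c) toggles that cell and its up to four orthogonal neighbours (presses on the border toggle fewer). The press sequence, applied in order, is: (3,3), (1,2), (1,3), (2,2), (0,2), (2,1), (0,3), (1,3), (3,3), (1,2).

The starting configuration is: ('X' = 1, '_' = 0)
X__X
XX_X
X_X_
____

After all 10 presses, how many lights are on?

0) X__X
XX_X
X_X_
____
1) X__X
XX_X
X_XX
__XX
2) X_XX
X_X_
X__X
__XX
3) X_X_
X__X
X___
__XX
4) X_X_
X_XX
XXXX
___X
5) XX_X
X__X
XXXX
___X
6) XX_X
XX_X
___X
_X_X
7) XXX_
XX__
___X
_X_X
8) XXXX
XXXX
____
_X_X
9) XXXX
XXXX
___X
_XX_
10) XX_X
X___
__XX
_XX_

8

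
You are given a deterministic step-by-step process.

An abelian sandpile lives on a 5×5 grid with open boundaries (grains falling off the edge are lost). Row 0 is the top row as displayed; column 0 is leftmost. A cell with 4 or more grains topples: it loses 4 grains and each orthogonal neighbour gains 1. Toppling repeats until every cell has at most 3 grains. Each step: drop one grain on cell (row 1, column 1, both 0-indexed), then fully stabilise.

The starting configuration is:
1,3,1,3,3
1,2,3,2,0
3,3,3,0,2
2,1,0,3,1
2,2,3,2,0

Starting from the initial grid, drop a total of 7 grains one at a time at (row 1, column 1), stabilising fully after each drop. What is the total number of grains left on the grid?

k=0  1,3,1,3,3
1,2,3,2,0
3,3,3,0,2
2,1,0,3,1
2,2,3,2,0
k=1  1,3,1,3,3
1,3,3,2,0
3,3,3,0,2
2,1,0,3,1
2,2,3,2,0
k=2  2,0,3,3,3
3,3,1,3,0
0,2,1,1,2
3,2,1,3,1
2,2,3,2,0
k=3  3,1,3,3,3
0,1,2,3,0
1,3,1,1,2
3,2,1,3,1
2,2,3,2,0
k=4  3,1,3,3,3
0,2,2,3,0
1,3,1,1,2
3,2,1,3,1
2,2,3,2,0
k=5  3,1,3,3,3
0,3,2,3,0
1,3,1,1,2
3,2,1,3,1
2,2,3,2,0
k=6  3,2,3,3,3
1,1,3,3,0
2,0,2,1,2
3,3,1,3,1
2,2,3,2,0
k=7  3,2,3,3,3
1,2,3,3,0
2,0,2,1,2
3,3,1,3,1
2,2,3,2,0

50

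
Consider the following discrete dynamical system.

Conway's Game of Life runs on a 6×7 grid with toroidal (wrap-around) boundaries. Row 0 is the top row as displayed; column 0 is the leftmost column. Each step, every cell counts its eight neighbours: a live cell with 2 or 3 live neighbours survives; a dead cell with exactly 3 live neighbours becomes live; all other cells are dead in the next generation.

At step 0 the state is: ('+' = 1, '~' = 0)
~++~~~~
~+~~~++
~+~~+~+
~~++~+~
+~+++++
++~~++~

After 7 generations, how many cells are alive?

2

step 0: ~++~~~~
~+~~~++
~+~~+~+
~~++~+~
+~+++++
++~~++~
step 1: ~~+~+~~
~+~~~++
~+~++~+
~~~~~~~
+~~~~~~
~~~~~~~
step 2: ~~~~~+~
~+~~~~+
~~+~+~+
+~~~~~~
~~~~~~~
~~~~~~~
step 3: ~~~~~~~
+~~~~~+
~+~~~++
~~~~~~~
~~~~~~~
~~~~~~~
step 4: ~~~~~~~
+~~~~++
~~~~~++
~~~~~~~
~~~~~~~
~~~~~~~
step 5: ~~~~~~+
+~~~~+~
+~~~~+~
~~~~~~~
~~~~~~~
~~~~~~~
step 6: ~~~~~~+
+~~~~+~
~~~~~~~
~~~~~~~
~~~~~~~
~~~~~~~
step 7: ~~~~~~+
~~~~~~+
~~~~~~~
~~~~~~~
~~~~~~~
~~~~~~~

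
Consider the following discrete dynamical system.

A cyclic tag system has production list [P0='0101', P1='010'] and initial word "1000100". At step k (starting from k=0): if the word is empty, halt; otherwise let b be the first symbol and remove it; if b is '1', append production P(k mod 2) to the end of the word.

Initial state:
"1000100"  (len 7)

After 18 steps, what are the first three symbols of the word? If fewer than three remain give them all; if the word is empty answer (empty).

101

t=0: "1000100"  (len 7)
t=1: "0001000101"  (len 10)
t=2: "001000101"  (len 9)
t=3: "01000101"  (len 8)
t=4: "1000101"  (len 7)
t=5: "0001010101"  (len 10)
t=6: "001010101"  (len 9)
t=7: "01010101"  (len 8)
t=8: "1010101"  (len 7)
t=9: "0101010101"  (len 10)
t=10: "101010101"  (len 9)
t=11: "010101010101"  (len 12)
t=12: "10101010101"  (len 11)
t=13: "01010101010101"  (len 14)
t=14: "1010101010101"  (len 13)
t=15: "0101010101010101"  (len 16)
t=16: "101010101010101"  (len 15)
t=17: "010101010101010101"  (len 18)
t=18: "10101010101010101"  (len 17)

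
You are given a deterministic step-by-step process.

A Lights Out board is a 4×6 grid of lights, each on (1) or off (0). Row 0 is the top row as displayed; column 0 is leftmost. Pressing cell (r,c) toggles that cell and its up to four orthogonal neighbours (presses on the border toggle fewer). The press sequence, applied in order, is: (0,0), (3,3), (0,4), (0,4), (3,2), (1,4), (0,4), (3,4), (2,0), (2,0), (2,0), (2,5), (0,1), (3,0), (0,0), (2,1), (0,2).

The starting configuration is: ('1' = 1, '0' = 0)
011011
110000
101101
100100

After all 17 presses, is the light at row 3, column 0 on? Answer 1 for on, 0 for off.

1

t=0: 011011
110000
101101
100100
t=1: 101011
010000
101101
100100
t=2: 101011
010000
101001
101010
t=3: 101100
010010
101001
101010
t=4: 101011
010000
101001
101010
t=5: 101011
010000
100001
110110
t=6: 101001
010111
100011
110110
t=7: 101110
010101
100011
110110
t=8: 101110
010101
100001
110001
t=9: 101110
110101
010001
010001
t=10: 101110
010101
100001
110001
t=11: 101110
110101
010001
010001
t=12: 101110
110100
010010
010000
t=13: 010110
100100
010010
010000
t=14: 010110
100100
110010
100000
t=15: 100110
000100
110010
100000
t=16: 100110
010100
001010
110000
t=17: 111010
011100
001010
110000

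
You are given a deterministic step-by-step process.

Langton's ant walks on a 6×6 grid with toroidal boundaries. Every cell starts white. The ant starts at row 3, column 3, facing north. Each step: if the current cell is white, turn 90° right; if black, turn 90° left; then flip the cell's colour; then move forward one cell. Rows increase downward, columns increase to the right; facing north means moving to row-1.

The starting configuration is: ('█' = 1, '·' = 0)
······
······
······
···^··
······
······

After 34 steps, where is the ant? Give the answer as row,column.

0,2

step 0: ······
······
······
···^··
······
······
step 1: ······
······
······
···█>·
······
······
step 2: ······
······
······
···██·
····v·
······
step 3: ······
······
······
···██·
···<█·
······
step 4: ······
······
······
···^█·
···██·
······
step 5: ······
······
······
··<·█·
···██·
······
step 6: ······
······
··^···
··█·█·
···██·
······
step 7: ······
······
··█>··
··█·█·
···██·
······
step 8: ······
······
··██··
··█v█·
···██·
······
step 9: ······
······
··██··
··<██·
···██·
······
step 10: ······
······
··██··
···██·
··v██·
······
step 11: ······
······
··██··
···██·
·<███·
······
step 12: ······
······
··██··
·^·██·
·████·
······
step 13: ······
······
··██··
·█>██·
·████·
······
step 14: ······
······
··██··
·████·
·█v██·
······
step 15: ······
······
··██··
·████·
·█·>█·
······
step 16: ······
······
··██··
·██^█·
·█··█·
······
step 17: ······
······
··██··
·█<·█·
·█··█·
······
step 18: ······
······
··██··
·█··█·
·█v·█·
······
step 19: ······
······
··██··
·█··█·
·<█·█·
······
step 20: ······
······
··██··
·█··█·
··█·█·
·v····
step 21: ······
······
··██··
·█··█·
··█·█·
<█····
step 22: ······
······
··██··
·█··█·
^·█·█·
██····
step 23: ······
······
··██··
·█··█·
█>█·█·
██····
step 24: ······
······
··██··
·█··█·
███·█·
█v····
step 25: ······
······
··██··
·█··█·
███·█·
█·>···
step 26: ··v···
······
··██··
·█··█·
███·█·
█·█···
step 27: ·<█···
······
··██··
·█··█·
███·█·
█·█···
step 28: ·██···
······
··██··
·█··█·
███·█·
█^█···
step 29: ·██···
······
··██··
·█··█·
███·█·
██>···
step 30: ·██···
······
··██··
·█··█·
██^·█·
██····
step 31: ·██···
······
··██··
·█··█·
█<··█·
██····
step 32: ·██···
······
··██··
·█··█·
█···█·
█v····
step 33: ·██···
······
··██··
·█··█·
█···█·
█·>···
step 34: ·█v···
······
··██··
·█··█·
█···█·
█·█···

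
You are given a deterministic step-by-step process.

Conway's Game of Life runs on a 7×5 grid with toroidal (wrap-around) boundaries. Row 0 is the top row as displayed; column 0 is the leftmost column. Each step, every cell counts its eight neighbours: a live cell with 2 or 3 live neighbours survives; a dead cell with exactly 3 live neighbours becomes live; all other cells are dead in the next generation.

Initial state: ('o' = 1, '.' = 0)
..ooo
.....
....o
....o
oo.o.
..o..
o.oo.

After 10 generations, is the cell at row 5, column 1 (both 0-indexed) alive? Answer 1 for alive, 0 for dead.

1

gen 0: ..ooo
.....
....o
....o
oo.o.
..o..
o.oo.
gen 1: .oo.o
....o
.....
...oo
ooooo
o....
.....
gen 2: o..o.
o..o.
...oo
.o...
.oo..
o.oo.
oo...
gen 3: o.o..
o.oo.
o.ooo
oo.o.
o..o.
o..oo
o..o.
gen 4: o.o..
o....
.....
.....
...o.
oooo.
o.oo.
gen 5: o.oo.
.o...
.....
.....
.o.oo
o....
o....
gen 6: o.o.o
.oo..
.....
.....
o...o
oo...
o....
gen 7: o.ooo
oooo.
.....
.....
oo..o
.o...
.....
gen 8: o....
o....
.oo..
o....
oo...
.o...
ooooo
gen 9: ..oo.
o....
oo...
o.o..
oo...
...o.
..ooo
gen 10: .oo..
o.o.o
o...o
..o.o
ooo.o
oo.o.
....o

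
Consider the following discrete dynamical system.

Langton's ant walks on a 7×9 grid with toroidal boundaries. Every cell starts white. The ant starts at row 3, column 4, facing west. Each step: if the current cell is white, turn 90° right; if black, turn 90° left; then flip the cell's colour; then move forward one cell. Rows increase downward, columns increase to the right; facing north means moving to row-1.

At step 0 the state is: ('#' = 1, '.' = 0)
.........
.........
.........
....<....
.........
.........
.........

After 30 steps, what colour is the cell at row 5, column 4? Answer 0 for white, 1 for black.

k=0  .........
.........
.........
....<....
.........
.........
.........
k=1  .........
.........
....^....
....#....
.........
.........
.........
k=2  .........
.........
....#>...
....#....
.........
.........
.........
k=3  .........
.........
....##...
....#v...
.........
.........
.........
k=4  .........
.........
....##...
....<#...
.........
.........
.........
k=5  .........
.........
....##...
.....#...
....v....
.........
.........
k=6  .........
.........
....##...
.....#...
...<#....
.........
.........
k=7  .........
.........
....##...
...^.#...
...##....
.........
.........
k=8  .........
.........
....##...
...#>#...
...##....
.........
.........
k=9  .........
.........
....##...
...###...
...#v....
.........
.........
k=10  .........
.........
....##...
...###...
...#.>...
.........
.........
k=11  .........
.........
....##...
...###...
...#.#...
.....v...
.........
k=12  .........
.........
....##...
...###...
...#.#...
....<#...
.........
k=13  .........
.........
....##...
...###...
...#^#...
....##...
.........
k=14  .........
.........
....##...
...###...
...##>...
....##...
.........
k=15  .........
.........
....##...
...##^...
...##....
....##...
.........
k=16  .........
.........
....##...
...#<....
...##....
....##...
.........
k=17  .........
.........
....##...
...#.....
...#v....
....##...
.........
k=18  .........
.........
....##...
...#.....
...#.>...
....##...
.........
k=19  .........
.........
....##...
...#.....
...#.#...
....#v...
.........
k=20  .........
.........
....##...
...#.....
...#.#...
....#.>..
.........
k=21  .........
.........
....##...
...#.....
...#.#...
....#.#..
......v..
k=22  .........
.........
....##...
...#.....
...#.#...
....#.#..
.....<#..
k=23  .........
.........
....##...
...#.....
...#.#...
....#^#..
.....##..
k=24  .........
.........
....##...
...#.....
...#.#...
....##>..
.....##..
k=25  .........
.........
....##...
...#.....
...#.#^..
....##...
.....##..
k=26  .........
.........
....##...
...#.....
...#.##>.
....##...
.....##..
k=27  .........
.........
....##...
...#.....
...#.###.
....##.v.
.....##..
k=28  .........
.........
....##...
...#.....
...#.###.
....##<#.
.....##..
k=29  .........
.........
....##...
...#.....
...#.#^#.
....####.
.....##..
k=30  .........
.........
....##...
...#.....
...#.<.#.
....####.
.....##..

1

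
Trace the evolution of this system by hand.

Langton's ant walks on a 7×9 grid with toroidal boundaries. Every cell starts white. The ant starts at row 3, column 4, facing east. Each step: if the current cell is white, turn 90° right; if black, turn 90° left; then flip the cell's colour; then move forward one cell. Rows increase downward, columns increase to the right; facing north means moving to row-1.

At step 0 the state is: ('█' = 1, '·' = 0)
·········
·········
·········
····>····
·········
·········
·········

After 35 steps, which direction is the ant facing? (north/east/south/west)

south

t=0: ·········
·········
·········
····>····
·········
·········
·········
t=1: ·········
·········
·········
····█····
····v····
·········
·········
t=2: ·········
·········
·········
····█····
···<█····
·········
·········
t=3: ·········
·········
·········
···^█····
···██····
·········
·········
t=4: ·········
·········
·········
···█>····
···██····
·········
·········
t=5: ·········
·········
····^····
···█·····
···██····
·········
·········
t=6: ·········
·········
····█>···
···█·····
···██····
·········
·········
t=7: ·········
·········
····██···
···█·v···
···██····
·········
·········
t=8: ·········
·········
····██···
···█<█···
···██····
·········
·········
t=9: ·········
·········
····^█···
···███···
···██····
·········
·········
t=10: ·········
·········
···<·█···
···███···
···██····
·········
·········
t=11: ·········
···^·····
···█·█···
···███···
···██····
·········
·········
t=12: ·········
···█>····
···█·█···
···███···
···██····
·········
·········
t=13: ·········
···██····
···█v█···
···███···
···██····
·········
·········
t=14: ·········
···██····
···<██···
···███···
···██····
·········
·········
t=15: ·········
···██····
····██···
···v██···
···██····
·········
·········
t=16: ·········
···██····
····██···
····>█···
···██····
·········
·········
t=17: ·········
···██····
····^█···
·····█···
···██····
·········
·········
t=18: ·········
···██····
···<·█···
·····█···
···██····
·········
·········
t=19: ·········
···^█····
···█·█···
·····█···
···██····
·········
·········
t=20: ·········
··<·█····
···█·█···
·····█···
···██····
·········
·········
t=21: ··^······
··█·█····
···█·█···
·····█···
···██····
·········
·········
t=22: ··█>·····
··█·█····
···█·█···
·····█···
···██····
·········
·········
t=23: ··██·····
··█v█····
···█·█···
·····█···
···██····
·········
·········
t=24: ··██·····
··<██····
···█·█···
·····█···
···██····
·········
·········
t=25: ··██·····
···██····
··v█·█···
·····█···
···██····
·········
·········
t=26: ··██·····
···██····
·<██·█···
·····█···
···██····
·········
·········
t=27: ··██·····
·^·██····
·███·█···
·····█···
···██····
·········
·········
t=28: ··██·····
·█>██····
·███·█···
·····█···
···██····
·········
·········
t=29: ··██·····
·████····
·█v█·█···
·····█···
···██····
·········
·········
t=30: ··██·····
·████····
·█·>·█···
·····█···
···██····
·········
·········
t=31: ··██·····
·██^█····
·█···█···
·····█···
···██····
·········
·········
t=32: ··██·····
·█<·█····
·█···█···
·····█···
···██····
·········
·········
t=33: ··██·····
·█··█····
·█v··█···
·····█···
···██····
·········
·········
t=34: ··██·····
·█··█····
·<█··█···
·····█···
···██····
·········
·········
t=35: ··██·····
·█··█····
··█··█···
·v···█···
···██····
·········
·········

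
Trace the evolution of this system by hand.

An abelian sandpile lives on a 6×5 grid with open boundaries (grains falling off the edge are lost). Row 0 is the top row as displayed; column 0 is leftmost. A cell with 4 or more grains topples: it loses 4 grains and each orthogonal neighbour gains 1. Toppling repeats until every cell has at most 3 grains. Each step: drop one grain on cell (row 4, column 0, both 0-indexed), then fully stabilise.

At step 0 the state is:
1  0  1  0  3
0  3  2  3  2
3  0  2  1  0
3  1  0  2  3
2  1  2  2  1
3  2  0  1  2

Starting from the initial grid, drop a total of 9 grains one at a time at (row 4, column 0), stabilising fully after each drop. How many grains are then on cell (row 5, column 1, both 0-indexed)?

0) 1  0  1  0  3
0  3  2  3  2
3  0  2  1  0
3  1  0  2  3
2  1  2  2  1
3  2  0  1  2
1) 1  0  1  0  3
0  3  2  3  2
3  0  2  1  0
3  1  0  2  3
3  1  2  2  1
3  2  0  1  2
2) 1  0  1  0  3
1  3  2  3  2
0  1  2  1  0
1  2  0  2  3
2  2  2  2  1
0  3  0  1  2
3) 1  0  1  0  3
1  3  2  3  2
0  1  2  1  0
1  2  0  2  3
3  2  2  2  1
0  3  0  1  2
4) 1  0  1  0  3
1  3  2  3  2
0  1  2  1  0
2  2  0  2  3
0  3  2  2  1
1  3  0  1  2
5) 1  0  1  0  3
1  3  2  3  2
0  1  2  1  0
2  2  0  2  3
1  3  2  2  1
1  3  0  1  2
6) 1  0  1  0  3
1  3  2  3  2
0  1  2  1  0
2  2  0  2  3
2  3  2  2  1
1  3  0  1  2
7) 1  0  1  0  3
1  3  2  3  2
0  1  2  1  0
2  2  0  2  3
3  3  2  2  1
1  3  0  1  2
8) 1  0  1  0  3
1  3  2  3  2
0  1  2  1  0
3  3  0  2  3
1  1  3  2  1
3  0  1  1  2
9) 1  0  1  0  3
1  3  2  3  2
0  1  2  1  0
3  3  0  2  3
2  1  3  2  1
3  0  1  1  2

0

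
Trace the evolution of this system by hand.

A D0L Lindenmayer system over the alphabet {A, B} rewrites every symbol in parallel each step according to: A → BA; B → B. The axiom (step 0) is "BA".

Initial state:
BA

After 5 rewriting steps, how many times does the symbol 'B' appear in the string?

6

0) BA
1) BBA
2) BBBA
3) BBBBA
4) BBBBBA
5) BBBBBBA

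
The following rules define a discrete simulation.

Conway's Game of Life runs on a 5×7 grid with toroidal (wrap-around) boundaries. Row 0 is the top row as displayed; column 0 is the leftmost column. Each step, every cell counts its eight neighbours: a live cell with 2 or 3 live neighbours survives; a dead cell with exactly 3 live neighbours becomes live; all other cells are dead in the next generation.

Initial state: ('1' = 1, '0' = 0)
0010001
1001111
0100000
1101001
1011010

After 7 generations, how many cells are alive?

4

k=0  0010001
1001111
0100000
1101001
1011010
k=1  0010000
1111111
0101000
0001101
0001110
k=2  1000000
1000111
0100000
0000000
0010010
k=3  1100100
1100011
1000011
0000000
0000000
k=4  0100010
0000100
0100010
0000001
0000000
k=5  0000000
0000110
0000010
0000000
0000000
k=6  0000000
0000110
0000110
0000000
0000000
k=7  0000000
0000110
0000110
0000000
0000000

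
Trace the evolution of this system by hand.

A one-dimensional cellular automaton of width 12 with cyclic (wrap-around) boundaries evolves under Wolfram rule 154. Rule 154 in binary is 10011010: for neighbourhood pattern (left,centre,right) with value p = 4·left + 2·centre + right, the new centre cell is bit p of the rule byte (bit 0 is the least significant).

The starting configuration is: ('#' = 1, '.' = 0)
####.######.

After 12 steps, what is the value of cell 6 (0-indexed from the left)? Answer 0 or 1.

1

t=0: ####.######.
t=1: ###..#####..
t=2: ##.######.##
t=3: #..#####..##
t=4: .######.####
t=5: .#####..###.
t=6: #####.####.#
t=7: ####..###..#
t=8: ###.####.###
t=9: ##..###..###
t=10: #.####.#####
t=11: ..###..#####
t=12: ####.######.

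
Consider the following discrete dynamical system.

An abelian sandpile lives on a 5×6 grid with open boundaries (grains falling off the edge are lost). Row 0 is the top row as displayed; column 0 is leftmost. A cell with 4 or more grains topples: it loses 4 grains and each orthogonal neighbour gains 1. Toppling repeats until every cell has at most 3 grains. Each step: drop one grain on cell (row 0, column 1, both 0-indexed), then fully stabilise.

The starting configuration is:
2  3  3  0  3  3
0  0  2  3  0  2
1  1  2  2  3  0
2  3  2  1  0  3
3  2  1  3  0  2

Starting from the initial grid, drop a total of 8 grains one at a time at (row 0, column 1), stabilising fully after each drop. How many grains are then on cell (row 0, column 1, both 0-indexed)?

1

gen 0: 2  3  3  0  3  3
0  0  2  3  0  2
1  1  2  2  3  0
2  3  2  1  0  3
3  2  1  3  0  2
gen 1: 3  1  0  1  3  3
0  1  3  3  0  2
1  1  2  2  3  0
2  3  2  1  0  3
3  2  1  3  0  2
gen 2: 3  2  0  1  3  3
0  1  3  3  0  2
1  1  2  2  3  0
2  3  2  1  0  3
3  2  1  3  0  2
gen 3: 3  3  0  1  3  3
0  1  3  3  0  2
1  1  2  2  3  0
2  3  2  1  0  3
3  2  1  3  0  2
gen 4: 0  1  1  1  3  3
1  2  3  3  0  2
1  1  2  2  3  0
2  3  2  1  0  3
3  2  1  3  0  2
gen 5: 0  2  1  1  3  3
1  2  3  3  0  2
1  1  2  2  3  0
2  3  2  1  0  3
3  2  1  3  0  2
gen 6: 0  3  1  1  3  3
1  2  3  3  0  2
1  1  2  2  3  0
2  3  2  1  0  3
3  2  1  3  0  2
gen 7: 1  0  2  1  3  3
1  3  3  3  0  2
1  1  2  2  3  0
2  3  2  1  0  3
3  2  1  3  0  2
gen 8: 1  1  2  1  3  3
1  3  3  3  0  2
1  1  2  2  3  0
2  3  2  1  0  3
3  2  1  3  0  2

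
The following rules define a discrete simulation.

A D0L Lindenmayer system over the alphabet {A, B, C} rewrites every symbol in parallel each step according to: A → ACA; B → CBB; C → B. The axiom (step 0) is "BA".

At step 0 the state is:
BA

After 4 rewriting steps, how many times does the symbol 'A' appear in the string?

[0] BA
[1] CBBACA
[2] BCBBCBBACABACA
[3] CBBBCBBCBBBCBBCBBACABACACBBACABACA
[4] BCBBCBBCBBBCBBCBBBCBBCBBCBBBCBBCBBBCBBCBBACABACACBBACABACABCBBCBBACABACACBBACABACA

16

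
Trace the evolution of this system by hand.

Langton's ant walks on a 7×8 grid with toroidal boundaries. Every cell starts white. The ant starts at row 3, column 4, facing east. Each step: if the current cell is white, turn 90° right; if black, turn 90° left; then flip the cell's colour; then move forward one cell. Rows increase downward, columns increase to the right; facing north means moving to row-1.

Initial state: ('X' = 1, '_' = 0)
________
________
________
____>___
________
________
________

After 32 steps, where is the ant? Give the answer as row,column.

1,2

0) ________
________
________
____>___
________
________
________
1) ________
________
________
____X___
____v___
________
________
2) ________
________
________
____X___
___<X___
________
________
3) ________
________
________
___^X___
___XX___
________
________
4) ________
________
________
___X>___
___XX___
________
________
5) ________
________
____^___
___X____
___XX___
________
________
6) ________
________
____X>__
___X____
___XX___
________
________
7) ________
________
____XX__
___X_v__
___XX___
________
________
8) ________
________
____XX__
___X<X__
___XX___
________
________
9) ________
________
____^X__
___XXX__
___XX___
________
________
10) ________
________
___<_X__
___XXX__
___XX___
________
________
11) ________
___^____
___X_X__
___XXX__
___XX___
________
________
12) ________
___X>___
___X_X__
___XXX__
___XX___
________
________
13) ________
___XX___
___XvX__
___XXX__
___XX___
________
________
14) ________
___XX___
___<XX__
___XXX__
___XX___
________
________
15) ________
___XX___
____XX__
___vXX__
___XX___
________
________
16) ________
___XX___
____XX__
____>X__
___XX___
________
________
17) ________
___XX___
____^X__
_____X__
___XX___
________
________
18) ________
___XX___
___<_X__
_____X__
___XX___
________
________
19) ________
___^X___
___X_X__
_____X__
___XX___
________
________
20) ________
__<_X___
___X_X__
_____X__
___XX___
________
________
21) __^_____
__X_X___
___X_X__
_____X__
___XX___
________
________
22) __X>____
__X_X___
___X_X__
_____X__
___XX___
________
________
23) __XX____
__XvX___
___X_X__
_____X__
___XX___
________
________
24) __XX____
__<XX___
___X_X__
_____X__
___XX___
________
________
25) __XX____
___XX___
__vX_X__
_____X__
___XX___
________
________
26) __XX____
___XX___
_<XX_X__
_____X__
___XX___
________
________
27) __XX____
_^_XX___
_XXX_X__
_____X__
___XX___
________
________
28) __XX____
_X>XX___
_XXX_X__
_____X__
___XX___
________
________
29) __XX____
_XXXX___
_XvX_X__
_____X__
___XX___
________
________
30) __XX____
_XXXX___
_X_>_X__
_____X__
___XX___
________
________
31) __XX____
_XX^X___
_X___X__
_____X__
___XX___
________
________
32) __XX____
_X<_X___
_X___X__
_____X__
___XX___
________
________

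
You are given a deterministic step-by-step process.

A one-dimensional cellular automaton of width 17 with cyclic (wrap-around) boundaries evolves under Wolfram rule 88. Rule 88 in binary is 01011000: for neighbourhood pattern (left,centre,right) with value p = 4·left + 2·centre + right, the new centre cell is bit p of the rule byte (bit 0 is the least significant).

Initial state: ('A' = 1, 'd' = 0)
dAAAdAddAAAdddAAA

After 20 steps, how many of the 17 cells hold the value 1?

k=0  dAAAdAddAAAdddAAA
k=1  dAdAddAdAdAAddAdA
k=2  ddddAdddddAAAdddd
k=3  dddddAddddAdAAddd
k=4  ddddddAdddddAAAdd
k=5  dddddddAddddAdAAd
k=6  ddddddddAdddddAAA
k=7  AddddddddAddddAdA
k=8  AAddddddddAdddddA
k=9  dAAddddddddAddddA
k=10  dAAAddddddddAdddd
k=11  dAdAAddddddddAddd
k=12  dddAAAddddddddAdd
k=13  dddAdAAddddddddAd
k=14  dddddAAAddddddddA
k=15  AddddAdAAdddddddd
k=16  dAdddddAAAddddddd
k=17  ddAddddAdAAdddddd
k=18  dddAdddddAAAddddd
k=19  ddddAddddAdAAdddd
k=20  dddddAdddddAAAddd

4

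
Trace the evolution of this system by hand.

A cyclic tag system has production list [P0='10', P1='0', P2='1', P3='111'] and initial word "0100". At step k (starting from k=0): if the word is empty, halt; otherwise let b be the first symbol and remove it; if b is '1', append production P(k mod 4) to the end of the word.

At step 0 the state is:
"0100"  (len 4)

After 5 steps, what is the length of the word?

k=0  "0100"  (len 4)
k=1  "100"  (len 3)
k=2  "000"  (len 3)
k=3  "00"  (len 2)
k=4  "0"  (len 1)
k=5  (halted — word empty)

0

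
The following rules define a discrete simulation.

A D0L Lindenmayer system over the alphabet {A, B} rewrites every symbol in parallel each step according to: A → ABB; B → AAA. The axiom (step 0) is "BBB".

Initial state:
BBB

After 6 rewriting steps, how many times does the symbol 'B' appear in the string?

990

[0] BBB
[1] AAAAAAAAA
[2] ABBABBABBABBABBABBABBABBABB
[3] ABBAAAAAAABBAAAAAAABBAAAAAAABBAAAAAAABBAAAAAAABBAAAAAAABBAAAAAAABBAAAAAAABBAAAAAA
[4] ABBAAAAAAABBABBABBABBABBABBABBAAAAAAABBABBABBABBABBABBABBA…BABBABBAAAAAAABBABBABBABBABBABBABBAAAAAAABBABBABBABBABBABB  (len 243)
[5] ABBAAAAAAABBABBABBABBABBABBABBAAAAAAABBAAAAAAABBAAAAAAABBA…BABBABBAAAAAAABBAAAAAAABBAAAAAAABBAAAAAAABBAAAAAAABBAAAAAA  (len 729)
[6] ABBAAAAAAABBABBABBABBABBABBABBAAAAAAABBAAAAAAABBAAAAAAABBA…BABBABBAAAAAAABBABBABBABBABBABBABBAAAAAAABBABBABBABBABBABB  (len 2187)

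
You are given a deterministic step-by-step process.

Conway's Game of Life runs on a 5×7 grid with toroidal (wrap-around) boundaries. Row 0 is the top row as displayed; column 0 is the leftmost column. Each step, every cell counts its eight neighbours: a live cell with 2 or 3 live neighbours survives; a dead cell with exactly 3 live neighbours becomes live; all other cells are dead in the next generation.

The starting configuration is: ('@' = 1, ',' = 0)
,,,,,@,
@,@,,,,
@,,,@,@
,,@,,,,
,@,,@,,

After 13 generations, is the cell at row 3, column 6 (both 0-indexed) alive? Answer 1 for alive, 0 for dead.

[0] ,,,,,@,
@,@,,,,
@,,,@,@
,,@,,,,
,@,,@,,
[1] ,@,,,,,
@@,,,@,
@,,@,,@
@@,@,@,
,,,,,,,
[2] @@,,,,,
,@@,,,,
,,,,,@,
@@@,@,,
@@@,,,,
[3] ,,,,,,,
@@@,,,,
@,,@,,,
@,@@,,@
,,,@,,@
[4] @@@,,,,
@@@,,,,
,,,@,,,
@@@@@,@
@,@@,,@
[5] ,,,,,,,
@,,@,,,
,,,,@,@
,,,,@@@
,,,,@@,
[6] ,,,,@,,
,,,,,,,
@,,@@,@
,,,@,,@
,,,,@,@
[7] ,,,,,@,
,,,@@@,
@,,@@@@
,,,@,,@
,,,@@,,
[8] ,,,,,@,
,,,@,,,
@,@,,,,
@,@,,,@
,,,@@@,
[9] ,,,@,@,
,,,,,,,
@,@@,,@
@,@,@@@
,,,@@@,
[10] ,,,@,@,
,,@@@,@
@,@@@,,
@,@,,,,
,,@,,,,
[11] ,,,,,@,
,@,,,,@
@,,,@@@
,,@,,,,
,@@@,,,
[12] @@,,,,,
,,,,@,,
@@,,,@@
@,@,@@@
,@@@,,,
[13] @@,@,,,
,,,,,@,
,@,@,,,
,,,,@,,
,,,@@@,

0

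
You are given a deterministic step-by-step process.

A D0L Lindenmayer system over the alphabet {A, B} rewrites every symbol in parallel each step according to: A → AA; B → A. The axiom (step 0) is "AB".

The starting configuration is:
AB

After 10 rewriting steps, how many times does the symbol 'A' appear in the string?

1536

[0] AB
[1] AAA
[2] AAAAAA
[3] AAAAAAAAAAAA
[4] AAAAAAAAAAAAAAAAAAAAAAAA
[5] AAAAAAAAAAAAAAAAAAAAAAAAAAAAAAAAAAAAAAAAAAAAAAAA
[6] AAAAAAAAAAAAAAAAAAAAAAAAAAAAAAAAAAAAAAAAAAAAAAAAAAAAAAAAAAAAAAAAAAAAAAAAAAAAAAAAAAAAAAAAAAAAAAAA
[7] AAAAAAAAAAAAAAAAAAAAAAAAAAAAAAAAAAAAAAAAAAAAAAAAAAAAAAAAAA…AAAAAAAAAAAAAAAAAAAAAAAAAAAAAAAAAAAAAAAAAAAAAAAAAAAAAAAAAA  (len 192)
[8] AAAAAAAAAAAAAAAAAAAAAAAAAAAAAAAAAAAAAAAAAAAAAAAAAAAAAAAAAA…AAAAAAAAAAAAAAAAAAAAAAAAAAAAAAAAAAAAAAAAAAAAAAAAAAAAAAAAAA  (len 384)
[9] AAAAAAAAAAAAAAAAAAAAAAAAAAAAAAAAAAAAAAAAAAAAAAAAAAAAAAAAAA…AAAAAAAAAAAAAAAAAAAAAAAAAAAAAAAAAAAAAAAAAAAAAAAAAAAAAAAAAA  (len 768)
[10] AAAAAAAAAAAAAAAAAAAAAAAAAAAAAAAAAAAAAAAAAAAAAAAAAAAAAAAAAA…AAAAAAAAAAAAAAAAAAAAAAAAAAAAAAAAAAAAAAAAAAAAAAAAAAAAAAAAAA  (len 1536)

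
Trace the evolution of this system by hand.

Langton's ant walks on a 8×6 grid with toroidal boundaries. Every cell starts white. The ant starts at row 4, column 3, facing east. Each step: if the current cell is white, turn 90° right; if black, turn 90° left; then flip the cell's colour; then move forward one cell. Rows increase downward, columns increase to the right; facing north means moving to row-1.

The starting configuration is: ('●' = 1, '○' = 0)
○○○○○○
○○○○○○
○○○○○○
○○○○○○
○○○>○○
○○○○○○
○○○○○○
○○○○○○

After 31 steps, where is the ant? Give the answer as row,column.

gen 0: ○○○○○○
○○○○○○
○○○○○○
○○○○○○
○○○>○○
○○○○○○
○○○○○○
○○○○○○
gen 1: ○○○○○○
○○○○○○
○○○○○○
○○○○○○
○○○●○○
○○○v○○
○○○○○○
○○○○○○
gen 2: ○○○○○○
○○○○○○
○○○○○○
○○○○○○
○○○●○○
○○<●○○
○○○○○○
○○○○○○
gen 3: ○○○○○○
○○○○○○
○○○○○○
○○○○○○
○○^●○○
○○●●○○
○○○○○○
○○○○○○
gen 4: ○○○○○○
○○○○○○
○○○○○○
○○○○○○
○○●>○○
○○●●○○
○○○○○○
○○○○○○
gen 5: ○○○○○○
○○○○○○
○○○○○○
○○○^○○
○○●○○○
○○●●○○
○○○○○○
○○○○○○
gen 6: ○○○○○○
○○○○○○
○○○○○○
○○○●>○
○○●○○○
○○●●○○
○○○○○○
○○○○○○
gen 7: ○○○○○○
○○○○○○
○○○○○○
○○○●●○
○○●○v○
○○●●○○
○○○○○○
○○○○○○
gen 8: ○○○○○○
○○○○○○
○○○○○○
○○○●●○
○○●<●○
○○●●○○
○○○○○○
○○○○○○
gen 9: ○○○○○○
○○○○○○
○○○○○○
○○○^●○
○○●●●○
○○●●○○
○○○○○○
○○○○○○
gen 10: ○○○○○○
○○○○○○
○○○○○○
○○<○●○
○○●●●○
○○●●○○
○○○○○○
○○○○○○
gen 11: ○○○○○○
○○○○○○
○○^○○○
○○●○●○
○○●●●○
○○●●○○
○○○○○○
○○○○○○
gen 12: ○○○○○○
○○○○○○
○○●>○○
○○●○●○
○○●●●○
○○●●○○
○○○○○○
○○○○○○
gen 13: ○○○○○○
○○○○○○
○○●●○○
○○●v●○
○○●●●○
○○●●○○
○○○○○○
○○○○○○
gen 14: ○○○○○○
○○○○○○
○○●●○○
○○<●●○
○○●●●○
○○●●○○
○○○○○○
○○○○○○
gen 15: ○○○○○○
○○○○○○
○○●●○○
○○○●●○
○○v●●○
○○●●○○
○○○○○○
○○○○○○
gen 16: ○○○○○○
○○○○○○
○○●●○○
○○○●●○
○○○>●○
○○●●○○
○○○○○○
○○○○○○
gen 17: ○○○○○○
○○○○○○
○○●●○○
○○○^●○
○○○○●○
○○●●○○
○○○○○○
○○○○○○
gen 18: ○○○○○○
○○○○○○
○○●●○○
○○<○●○
○○○○●○
○○●●○○
○○○○○○
○○○○○○
gen 19: ○○○○○○
○○○○○○
○○^●○○
○○●○●○
○○○○●○
○○●●○○
○○○○○○
○○○○○○
gen 20: ○○○○○○
○○○○○○
○<○●○○
○○●○●○
○○○○●○
○○●●○○
○○○○○○
○○○○○○
gen 21: ○○○○○○
○^○○○○
○●○●○○
○○●○●○
○○○○●○
○○●●○○
○○○○○○
○○○○○○
gen 22: ○○○○○○
○●>○○○
○●○●○○
○○●○●○
○○○○●○
○○●●○○
○○○○○○
○○○○○○
gen 23: ○○○○○○
○●●○○○
○●v●○○
○○●○●○
○○○○●○
○○●●○○
○○○○○○
○○○○○○
gen 24: ○○○○○○
○●●○○○
○<●●○○
○○●○●○
○○○○●○
○○●●○○
○○○○○○
○○○○○○
gen 25: ○○○○○○
○●●○○○
○○●●○○
○v●○●○
○○○○●○
○○●●○○
○○○○○○
○○○○○○
gen 26: ○○○○○○
○●●○○○
○○●●○○
<●●○●○
○○○○●○
○○●●○○
○○○○○○
○○○○○○
gen 27: ○○○○○○
○●●○○○
^○●●○○
●●●○●○
○○○○●○
○○●●○○
○○○○○○
○○○○○○
gen 28: ○○○○○○
○●●○○○
●>●●○○
●●●○●○
○○○○●○
○○●●○○
○○○○○○
○○○○○○
gen 29: ○○○○○○
○●●○○○
●●●●○○
●v●○●○
○○○○●○
○○●●○○
○○○○○○
○○○○○○
gen 30: ○○○○○○
○●●○○○
●●●●○○
●○>○●○
○○○○●○
○○●●○○
○○○○○○
○○○○○○
gen 31: ○○○○○○
○●●○○○
●●^●○○
●○○○●○
○○○○●○
○○●●○○
○○○○○○
○○○○○○

2,2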